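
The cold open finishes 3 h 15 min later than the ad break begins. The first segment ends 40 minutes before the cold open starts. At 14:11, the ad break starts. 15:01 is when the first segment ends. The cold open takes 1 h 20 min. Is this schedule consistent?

No

The cold open ends at 14:11 + 195 min = 17:26.
The cold open starts at 17:26 − 80 min = 16:06.
The first segment ends at 16:06 − 40 min = 15:26.
But the first segment is also said to end at 15:01 — a 25-minute conflict.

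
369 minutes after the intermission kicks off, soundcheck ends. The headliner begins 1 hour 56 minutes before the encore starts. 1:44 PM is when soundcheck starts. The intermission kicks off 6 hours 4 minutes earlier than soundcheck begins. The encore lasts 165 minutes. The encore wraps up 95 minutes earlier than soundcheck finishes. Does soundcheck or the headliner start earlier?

the headliner

The intermission starts at 1:44 PM − 364 min = 7:40 AM.
Soundcheck ends at 7:40 AM + 369 min = 1:49 PM.
The encore ends at 1:49 PM − 95 min = 12:14 PM.
The encore starts at 12:14 PM − 165 min = 9:29 AM.
The headliner starts at 9:29 AM − 116 min = 7:33 AM.
Soundcheck starts at 1:44 PM and the headliner starts at 7:33 AM, so the headliner is first.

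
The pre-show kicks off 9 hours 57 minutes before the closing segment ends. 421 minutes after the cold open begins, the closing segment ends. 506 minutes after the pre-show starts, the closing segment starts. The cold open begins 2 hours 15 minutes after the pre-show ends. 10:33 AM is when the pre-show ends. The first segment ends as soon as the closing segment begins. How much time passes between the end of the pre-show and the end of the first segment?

7 h 45 min

The cold open starts at 10:33 AM + 135 min = 12:48 PM.
The closing segment ends at 12:48 PM + 421 min = 7:49 PM.
The pre-show starts at 7:49 PM − 597 min = 9:52 AM.
The closing segment starts at 9:52 AM + 506 min = 6:18 PM.
So the first segment ends at 6:18 PM.
From 10:33 AM to 6:18 PM is 7 h 45 min.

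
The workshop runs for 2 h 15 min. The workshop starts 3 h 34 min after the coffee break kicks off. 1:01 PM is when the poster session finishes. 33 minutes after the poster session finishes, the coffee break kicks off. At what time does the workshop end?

The coffee break starts at 1:01 PM + 33 min = 1:34 PM.
The workshop starts at 1:34 PM + 214 min = 5:08 PM.
The workshop ends at 5:08 PM + 135 min = 7:23 PM.

7:23 PM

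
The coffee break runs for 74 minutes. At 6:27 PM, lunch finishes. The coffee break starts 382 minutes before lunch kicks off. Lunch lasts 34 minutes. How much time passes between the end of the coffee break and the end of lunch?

Lunch starts at 6:27 PM − 34 min = 5:53 PM.
The coffee break starts at 5:53 PM − 382 min = 11:31 AM.
The coffee break ends at 11:31 AM + 74 min = 12:45 PM.
From 12:45 PM to 6:27 PM is 5 hours 42 minutes.

5 hours 42 minutes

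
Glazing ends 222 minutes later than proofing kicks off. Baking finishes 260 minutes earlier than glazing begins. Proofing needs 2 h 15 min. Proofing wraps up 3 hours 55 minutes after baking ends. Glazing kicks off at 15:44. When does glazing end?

Baking ends at 15:44 − 260 min = 11:24.
Proofing ends at 11:24 + 235 min = 15:19.
Proofing starts at 15:19 − 135 min = 13:04.
Glazing ends at 13:04 + 222 min = 16:46.

16:46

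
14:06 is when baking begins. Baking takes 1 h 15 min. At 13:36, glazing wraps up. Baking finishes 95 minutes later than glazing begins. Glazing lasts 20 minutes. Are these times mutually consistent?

Glazing starts at 13:36 − 20 min = 13:16.
Baking ends at 13:16 + 95 min = 14:51.
Baking starts at 14:51 − 75 min = 13:36.
But baking is also said to start at 14:06 — a 30-minute conflict.

No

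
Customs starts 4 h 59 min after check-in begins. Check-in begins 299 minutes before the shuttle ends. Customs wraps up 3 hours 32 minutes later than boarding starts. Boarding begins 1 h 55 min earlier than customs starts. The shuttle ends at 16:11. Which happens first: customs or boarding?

boarding

Check-in starts at 16:11 − 299 min = 11:12.
Customs starts at 11:12 + 299 min = 16:11.
Boarding starts at 16:11 − 115 min = 14:16.
Customs starts at 16:11 and boarding starts at 14:16, so boarding is first.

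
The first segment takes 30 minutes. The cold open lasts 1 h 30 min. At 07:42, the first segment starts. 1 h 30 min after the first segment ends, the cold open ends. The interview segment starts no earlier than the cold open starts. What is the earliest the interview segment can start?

The first segment ends at 07:42 + 30 min = 08:12.
The cold open ends at 08:12 + 90 min = 09:42.
The cold open starts at 09:42 − 90 min = 08:12.
The interview segment is bounded by the cold open, so the earliest it can start is 08:12.

08:12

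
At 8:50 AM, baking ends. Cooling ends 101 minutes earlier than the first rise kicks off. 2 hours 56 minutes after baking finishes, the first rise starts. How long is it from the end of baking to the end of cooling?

The first rise starts at 8:50 AM + 176 min = 11:46 AM.
Cooling ends at 11:46 AM − 101 min = 10:05 AM.
From 8:50 AM to 10:05 AM is 75 minutes.

75 minutes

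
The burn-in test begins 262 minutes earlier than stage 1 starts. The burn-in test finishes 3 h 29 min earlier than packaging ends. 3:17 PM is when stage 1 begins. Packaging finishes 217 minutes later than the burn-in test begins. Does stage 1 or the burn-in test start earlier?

The burn-in test starts at 3:17 PM − 262 min = 10:55 AM.
Stage 1 starts at 3:17 PM and the burn-in test starts at 10:55 AM, so the burn-in test is first.

the burn-in test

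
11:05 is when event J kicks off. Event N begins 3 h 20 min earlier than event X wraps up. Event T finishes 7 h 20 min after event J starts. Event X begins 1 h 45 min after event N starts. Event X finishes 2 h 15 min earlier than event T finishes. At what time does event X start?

14:35

Event T ends at 11:05 + 440 min = 18:25.
Event X ends at 18:25 − 135 min = 16:10.
Event N starts at 16:10 − 200 min = 12:50.
Event X starts at 12:50 + 105 min = 14:35.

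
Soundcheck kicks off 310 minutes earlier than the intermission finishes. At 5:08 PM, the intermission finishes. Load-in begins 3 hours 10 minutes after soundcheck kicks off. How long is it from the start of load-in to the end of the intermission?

Soundcheck starts at 5:08 PM − 310 min = 11:58 AM.
Load-in starts at 11:58 AM + 190 min = 3:08 PM.
From 3:08 PM to 5:08 PM is 120 minutes.

120 minutes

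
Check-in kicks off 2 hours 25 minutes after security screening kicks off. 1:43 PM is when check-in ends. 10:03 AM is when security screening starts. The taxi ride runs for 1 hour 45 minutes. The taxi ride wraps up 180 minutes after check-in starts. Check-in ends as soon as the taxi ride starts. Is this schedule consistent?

Yes

Check-in starts at 10:03 AM + 145 min = 12:28 PM.
The taxi ride ends at 12:28 PM + 180 min = 3:28 PM.
The taxi ride starts at 3:28 PM − 105 min = 1:43 PM.
So check-in ends at 1:43 PM.
That matches the stated 1:43 PM, so the schedule is consistent.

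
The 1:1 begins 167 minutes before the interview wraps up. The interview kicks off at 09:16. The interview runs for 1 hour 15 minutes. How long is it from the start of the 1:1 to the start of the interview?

92 minutes

The interview ends at 09:16 + 75 min = 10:31.
The 1:1 starts at 10:31 − 167 min = 07:44.
From 07:44 to 09:16 is 92 minutes.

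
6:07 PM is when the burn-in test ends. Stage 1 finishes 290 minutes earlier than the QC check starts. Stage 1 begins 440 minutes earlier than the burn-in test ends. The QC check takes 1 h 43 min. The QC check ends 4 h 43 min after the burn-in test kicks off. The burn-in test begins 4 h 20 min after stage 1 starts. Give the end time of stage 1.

1:17 PM

Stage 1 starts at 6:07 PM − 440 min = 10:47 AM.
The burn-in test starts at 10:47 AM + 260 min = 3:07 PM.
The QC check ends at 3:07 PM + 283 min = 7:50 PM.
The QC check starts at 7:50 PM − 103 min = 6:07 PM.
Stage 1 ends at 6:07 PM − 290 min = 1:17 PM.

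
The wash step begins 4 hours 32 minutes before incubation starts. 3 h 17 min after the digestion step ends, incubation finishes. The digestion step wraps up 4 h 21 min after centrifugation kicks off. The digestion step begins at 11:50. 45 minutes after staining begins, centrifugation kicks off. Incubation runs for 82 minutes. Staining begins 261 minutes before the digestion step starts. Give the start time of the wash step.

09:58

Staining starts at 11:50 − 261 min = 07:29.
Centrifugation starts at 07:29 + 45 min = 08:14.
The digestion step ends at 08:14 + 261 min = 12:35.
Incubation ends at 12:35 + 197 min = 15:52.
Incubation starts at 15:52 − 82 min = 14:30.
The wash step starts at 14:30 − 272 min = 09:58.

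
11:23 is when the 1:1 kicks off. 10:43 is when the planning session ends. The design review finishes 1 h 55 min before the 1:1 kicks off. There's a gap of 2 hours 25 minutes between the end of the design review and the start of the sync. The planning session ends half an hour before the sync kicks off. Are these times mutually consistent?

No

The design review ends at 11:23 − 115 min = 09:28.
The sync starts at 09:28 + 145 min = 11:53.
The planning session ends at 11:53 − 30 min = 11:23.
But the planning session is also said to end at 10:43 — a 40-minute conflict.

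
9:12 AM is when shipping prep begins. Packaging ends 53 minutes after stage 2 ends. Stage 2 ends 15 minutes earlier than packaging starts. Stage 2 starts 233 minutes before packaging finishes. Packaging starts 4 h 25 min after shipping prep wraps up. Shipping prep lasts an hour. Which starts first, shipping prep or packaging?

shipping prep

Shipping prep ends at 9:12 AM + 60 min = 10:12 AM.
Packaging starts at 10:12 AM + 265 min = 2:37 PM.
Shipping prep starts at 9:12 AM and packaging starts at 2:37 PM, so shipping prep is first.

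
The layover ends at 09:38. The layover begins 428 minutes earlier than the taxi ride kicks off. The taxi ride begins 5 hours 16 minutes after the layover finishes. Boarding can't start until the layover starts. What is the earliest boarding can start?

07:46

The taxi ride starts at 09:38 + 316 min = 14:54.
The layover starts at 14:54 − 428 min = 07:46.
Boarding is bounded by the layover, so the earliest it can start is 07:46.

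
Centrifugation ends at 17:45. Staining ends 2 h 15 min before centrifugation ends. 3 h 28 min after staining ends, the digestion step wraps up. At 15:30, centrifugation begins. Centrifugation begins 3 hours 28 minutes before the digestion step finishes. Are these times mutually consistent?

Yes

Staining ends at 17:45 − 135 min = 15:30.
The digestion step ends at 15:30 + 208 min = 18:58.
Centrifugation starts at 18:58 − 208 min = 15:30.
That matches the stated 15:30, so the schedule is consistent.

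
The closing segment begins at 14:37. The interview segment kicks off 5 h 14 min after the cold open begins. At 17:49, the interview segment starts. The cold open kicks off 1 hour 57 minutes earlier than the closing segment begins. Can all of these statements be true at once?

No

The cold open starts at 14:37 − 117 min = 12:40.
The interview segment starts at 12:40 + 314 min = 17:54.
But the interview segment is also said to start at 17:49 — a 5-minute conflict.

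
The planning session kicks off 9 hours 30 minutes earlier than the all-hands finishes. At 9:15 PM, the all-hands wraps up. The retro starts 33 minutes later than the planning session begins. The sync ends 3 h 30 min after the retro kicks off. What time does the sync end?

3:48 PM

The planning session starts at 9:15 PM − 570 min = 11:45 AM.
The retro starts at 11:45 AM + 33 min = 12:18 PM.
The sync ends at 12:18 PM + 210 min = 3:48 PM.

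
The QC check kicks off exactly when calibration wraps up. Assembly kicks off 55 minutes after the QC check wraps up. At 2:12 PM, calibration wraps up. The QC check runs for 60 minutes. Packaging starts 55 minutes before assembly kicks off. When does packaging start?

The QC check starts at 2:12 PM.
The QC check ends at 2:12 PM + 60 min = 3:12 PM.
Assembly starts at 3:12 PM + 55 min = 4:07 PM.
Packaging starts at 4:07 PM − 55 min = 3:12 PM.

3:12 PM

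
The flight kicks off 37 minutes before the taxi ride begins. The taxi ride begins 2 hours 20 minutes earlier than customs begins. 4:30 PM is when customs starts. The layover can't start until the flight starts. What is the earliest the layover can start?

1:33 PM

The taxi ride starts at 4:30 PM − 140 min = 2:10 PM.
The flight starts at 2:10 PM − 37 min = 1:33 PM.
The layover is bounded by the flight, so the earliest it can start is 1:33 PM.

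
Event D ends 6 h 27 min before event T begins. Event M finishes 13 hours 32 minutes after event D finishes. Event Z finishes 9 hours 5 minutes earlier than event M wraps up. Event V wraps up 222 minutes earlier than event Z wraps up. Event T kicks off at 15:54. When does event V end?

10:12

Event D ends at 15:54 − 387 min = 09:27.
Event M ends at 09:27 + 812 min = 22:59.
Event Z ends at 22:59 − 545 min = 13:54.
Event V ends at 13:54 − 222 min = 10:12.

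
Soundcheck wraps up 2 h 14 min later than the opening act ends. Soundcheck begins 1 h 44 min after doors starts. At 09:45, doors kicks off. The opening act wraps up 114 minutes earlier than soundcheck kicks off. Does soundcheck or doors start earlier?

doors

Soundcheck starts at 09:45 + 104 min = 11:29.
Soundcheck starts at 11:29 and doors starts at 09:45, so doors is first.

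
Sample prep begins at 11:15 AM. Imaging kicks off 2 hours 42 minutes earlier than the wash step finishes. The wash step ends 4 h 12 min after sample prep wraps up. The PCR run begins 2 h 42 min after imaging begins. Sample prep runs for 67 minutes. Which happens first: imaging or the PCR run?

Sample prep ends at 11:15 AM + 67 min = 12:22 PM.
The wash step ends at 12:22 PM + 252 min = 4:34 PM.
Imaging starts at 4:34 PM − 162 min = 1:52 PM.
The PCR run starts at 1:52 PM + 162 min = 4:34 PM.
Imaging starts at 1:52 PM and the PCR run starts at 4:34 PM, so imaging is first.

imaging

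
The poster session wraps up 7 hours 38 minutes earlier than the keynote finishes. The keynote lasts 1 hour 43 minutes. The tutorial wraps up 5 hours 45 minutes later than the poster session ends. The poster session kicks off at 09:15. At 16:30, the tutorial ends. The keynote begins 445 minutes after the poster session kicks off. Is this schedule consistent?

Yes

The keynote starts at 09:15 + 445 min = 16:40.
The keynote ends at 16:40 + 103 min = 18:23.
The poster session ends at 18:23 − 458 min = 10:45.
The tutorial ends at 10:45 + 345 min = 16:30.
That matches the stated 16:30, so the schedule is consistent.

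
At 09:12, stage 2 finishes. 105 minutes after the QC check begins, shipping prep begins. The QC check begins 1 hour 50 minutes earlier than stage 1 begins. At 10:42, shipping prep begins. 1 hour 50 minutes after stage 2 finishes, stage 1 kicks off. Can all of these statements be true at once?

No

Stage 1 starts at 09:12 + 110 min = 11:02.
The QC check starts at 11:02 − 110 min = 09:12.
Shipping prep starts at 09:12 + 105 min = 10:57.
But shipping prep is also said to start at 10:42 — a 15-minute conflict.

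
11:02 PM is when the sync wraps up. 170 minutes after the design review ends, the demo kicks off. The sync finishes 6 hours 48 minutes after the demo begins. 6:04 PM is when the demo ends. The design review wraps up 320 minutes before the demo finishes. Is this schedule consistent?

The design review ends at 6:04 PM − 320 min = 12:44 PM.
The demo starts at 12:44 PM + 170 min = 3:34 PM.
The sync ends at 3:34 PM + 408 min = 10:22 PM.
But the sync is also said to end at 11:02 PM — a 40-minute conflict.

No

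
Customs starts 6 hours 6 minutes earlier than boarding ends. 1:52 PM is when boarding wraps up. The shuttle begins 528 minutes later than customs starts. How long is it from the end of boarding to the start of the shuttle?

Customs starts at 1:52 PM − 366 min = 7:46 AM.
The shuttle starts at 7:46 AM + 528 min = 4:34 PM.
From 1:52 PM to 4:34 PM is 162 minutes.

162 minutes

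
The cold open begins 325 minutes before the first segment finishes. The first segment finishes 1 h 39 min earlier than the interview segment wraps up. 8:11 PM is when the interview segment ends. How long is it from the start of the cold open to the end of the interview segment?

The first segment ends at 8:11 PM − 99 min = 6:32 PM.
The cold open starts at 6:32 PM − 325 min = 1:07 PM.
From 1:07 PM to 8:11 PM is 7 h 4 min.

7 h 4 min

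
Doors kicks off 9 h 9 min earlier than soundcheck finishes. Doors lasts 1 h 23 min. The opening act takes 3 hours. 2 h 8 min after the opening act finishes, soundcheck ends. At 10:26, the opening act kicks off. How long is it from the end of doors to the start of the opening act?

2 h 38 min

The opening act ends at 10:26 + 180 min = 13:26.
Soundcheck ends at 13:26 + 128 min = 15:34.
Doors starts at 15:34 − 549 min = 06:25.
Doors ends at 06:25 + 83 min = 07:48.
From 07:48 to 10:26 is 2 h 38 min.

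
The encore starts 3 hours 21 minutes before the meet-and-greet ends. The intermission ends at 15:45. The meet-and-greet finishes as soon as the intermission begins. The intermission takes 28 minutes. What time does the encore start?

11:56

The intermission starts at 15:45 − 28 min = 15:17.
So the meet-and-greet ends at 15:17.
The encore starts at 15:17 − 201 min = 11:56.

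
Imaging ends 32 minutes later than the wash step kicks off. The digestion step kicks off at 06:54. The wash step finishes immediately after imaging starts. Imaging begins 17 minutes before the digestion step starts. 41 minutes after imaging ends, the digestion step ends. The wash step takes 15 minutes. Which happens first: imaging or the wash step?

the wash step

Imaging starts at 06:54 − 17 min = 06:37.
So the wash step ends at 06:37.
The wash step starts at 06:37 − 15 min = 06:22.
Imaging starts at 06:37 and the wash step starts at 06:22, so the wash step is first.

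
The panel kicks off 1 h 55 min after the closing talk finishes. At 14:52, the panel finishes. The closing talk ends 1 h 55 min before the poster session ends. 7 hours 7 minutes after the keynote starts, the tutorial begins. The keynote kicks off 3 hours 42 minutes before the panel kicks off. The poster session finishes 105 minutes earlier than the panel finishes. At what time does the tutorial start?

The poster session ends at 14:52 − 105 min = 13:07.
The closing talk ends at 13:07 − 115 min = 11:12.
The panel starts at 11:12 + 115 min = 13:07.
The keynote starts at 13:07 − 222 min = 09:25.
The tutorial starts at 09:25 + 427 min = 16:32.

16:32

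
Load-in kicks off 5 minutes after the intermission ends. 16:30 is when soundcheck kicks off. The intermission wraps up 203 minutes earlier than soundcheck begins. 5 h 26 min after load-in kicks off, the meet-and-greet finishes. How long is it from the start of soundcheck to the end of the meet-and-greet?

128 minutes

The intermission ends at 16:30 − 203 min = 13:07.
Load-in starts at 13:07 + 5 min = 13:12.
The meet-and-greet ends at 13:12 + 326 min = 18:38.
From 16:30 to 18:38 is 128 minutes.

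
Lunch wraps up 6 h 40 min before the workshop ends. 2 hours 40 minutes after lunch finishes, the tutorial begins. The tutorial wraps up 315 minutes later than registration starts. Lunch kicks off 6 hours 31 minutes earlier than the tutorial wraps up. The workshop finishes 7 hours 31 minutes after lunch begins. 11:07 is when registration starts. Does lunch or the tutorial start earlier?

The tutorial ends at 11:07 + 315 min = 16:22.
Lunch starts at 16:22 − 391 min = 09:51.
The workshop ends at 09:51 + 451 min = 17:22.
Lunch ends at 17:22 − 400 min = 10:42.
The tutorial starts at 10:42 + 160 min = 13:22.
Lunch starts at 09:51 and the tutorial starts at 13:22, so lunch is first.

lunch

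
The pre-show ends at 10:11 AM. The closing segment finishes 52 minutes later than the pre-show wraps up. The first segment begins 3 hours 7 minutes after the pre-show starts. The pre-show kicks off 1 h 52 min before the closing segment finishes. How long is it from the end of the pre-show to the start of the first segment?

The closing segment ends at 10:11 AM + 52 min = 11:03 AM.
The pre-show starts at 11:03 AM − 112 min = 9:11 AM.
The first segment starts at 9:11 AM + 187 min = 12:18 PM.
From 10:11 AM to 12:18 PM is 2 h 7 min.

2 h 7 min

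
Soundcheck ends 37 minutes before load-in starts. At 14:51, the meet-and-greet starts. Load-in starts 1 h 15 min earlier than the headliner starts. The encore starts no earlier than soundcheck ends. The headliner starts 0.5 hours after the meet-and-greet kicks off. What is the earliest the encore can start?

13:29

The headliner starts at 14:51 + 30 min = 15:21.
Load-in starts at 15:21 − 75 min = 14:06.
Soundcheck ends at 14:06 − 37 min = 13:29.
The encore is bounded by soundcheck, so the earliest it can start is 13:29.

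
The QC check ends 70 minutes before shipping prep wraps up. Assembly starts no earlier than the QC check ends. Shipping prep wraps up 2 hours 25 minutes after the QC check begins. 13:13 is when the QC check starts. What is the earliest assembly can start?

14:28

Shipping prep ends at 13:13 + 145 min = 15:38.
The QC check ends at 15:38 − 70 min = 14:28.
Assembly is bounded by the QC check, so the earliest it can start is 14:28.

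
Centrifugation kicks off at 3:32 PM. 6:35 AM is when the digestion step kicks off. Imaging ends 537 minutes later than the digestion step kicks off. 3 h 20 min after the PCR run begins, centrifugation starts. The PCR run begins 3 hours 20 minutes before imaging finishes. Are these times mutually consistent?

Yes

Imaging ends at 6:35 AM + 537 min = 3:32 PM.
The PCR run starts at 3:32 PM − 200 min = 12:12 PM.
Centrifugation starts at 12:12 PM + 200 min = 3:32 PM.
That matches the stated 3:32 PM, so the schedule is consistent.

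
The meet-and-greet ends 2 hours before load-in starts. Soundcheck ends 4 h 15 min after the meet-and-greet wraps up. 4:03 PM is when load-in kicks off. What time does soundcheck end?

The meet-and-greet ends at 4:03 PM − 120 min = 2:03 PM.
Soundcheck ends at 2:03 PM + 255 min = 6:18 PM.

6:18 PM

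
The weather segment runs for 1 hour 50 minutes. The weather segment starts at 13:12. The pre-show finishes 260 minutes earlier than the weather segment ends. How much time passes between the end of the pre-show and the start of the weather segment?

The weather segment ends at 13:12 + 110 min = 15:02.
The pre-show ends at 15:02 − 260 min = 10:42.
From 10:42 to 13:12 is 2 h 30 min.

2 h 30 min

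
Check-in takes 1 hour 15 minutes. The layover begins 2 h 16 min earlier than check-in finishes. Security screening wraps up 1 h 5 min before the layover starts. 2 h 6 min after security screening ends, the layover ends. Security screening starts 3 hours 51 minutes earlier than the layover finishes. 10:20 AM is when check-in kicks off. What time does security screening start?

Check-in ends at 10:20 AM + 75 min = 11:35 AM.
The layover starts at 11:35 AM − 136 min = 9:19 AM.
Security screening ends at 9:19 AM − 65 min = 8:14 AM.
The layover ends at 8:14 AM + 126 min = 10:20 AM.
Security screening starts at 10:20 AM − 231 min = 6:29 AM.

6:29 AM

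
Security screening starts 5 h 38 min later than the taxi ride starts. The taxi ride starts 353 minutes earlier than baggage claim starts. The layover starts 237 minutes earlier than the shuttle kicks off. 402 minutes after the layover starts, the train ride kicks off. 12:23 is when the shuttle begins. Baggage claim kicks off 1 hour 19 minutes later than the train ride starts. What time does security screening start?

The layover starts at 12:23 − 237 min = 08:26.
The train ride starts at 08:26 + 402 min = 15:08.
Baggage claim starts at 15:08 + 79 min = 16:27.
The taxi ride starts at 16:27 − 353 min = 10:34.
Security screening starts at 10:34 + 338 min = 16:12.

16:12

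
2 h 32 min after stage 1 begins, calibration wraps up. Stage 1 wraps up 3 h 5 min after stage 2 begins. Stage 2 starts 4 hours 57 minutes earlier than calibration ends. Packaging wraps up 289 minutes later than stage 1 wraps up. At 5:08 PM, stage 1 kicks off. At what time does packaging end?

10:37 PM

Calibration ends at 5:08 PM + 152 min = 7:40 PM.
Stage 2 starts at 7:40 PM − 297 min = 2:43 PM.
Stage 1 ends at 2:43 PM + 185 min = 5:48 PM.
Packaging ends at 5:48 PM + 289 min = 10:37 PM.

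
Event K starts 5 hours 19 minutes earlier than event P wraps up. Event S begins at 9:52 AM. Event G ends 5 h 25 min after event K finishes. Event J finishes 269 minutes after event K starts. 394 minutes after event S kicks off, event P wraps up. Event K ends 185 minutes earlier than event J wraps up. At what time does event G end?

5:56 PM

Event P ends at 9:52 AM + 394 min = 4:26 PM.
Event K starts at 4:26 PM − 319 min = 11:07 AM.
Event J ends at 11:07 AM + 269 min = 3:36 PM.
Event K ends at 3:36 PM − 185 min = 12:31 PM.
Event G ends at 12:31 PM + 325 min = 5:56 PM.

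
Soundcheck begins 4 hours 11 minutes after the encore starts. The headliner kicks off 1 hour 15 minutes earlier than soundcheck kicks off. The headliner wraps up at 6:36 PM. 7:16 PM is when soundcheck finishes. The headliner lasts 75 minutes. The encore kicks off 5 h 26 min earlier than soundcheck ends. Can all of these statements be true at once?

No

The encore starts at 7:16 PM − 326 min = 1:50 PM.
Soundcheck starts at 1:50 PM + 251 min = 6:01 PM.
The headliner starts at 6:01 PM − 75 min = 4:46 PM.
The headliner ends at 4:46 PM + 75 min = 6:01 PM.
But the headliner is also said to end at 6:36 PM — a 35-minute conflict.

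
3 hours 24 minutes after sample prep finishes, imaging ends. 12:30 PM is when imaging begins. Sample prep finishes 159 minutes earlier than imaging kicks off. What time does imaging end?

Sample prep ends at 12:30 PM − 159 min = 9:51 AM.
Imaging ends at 9:51 AM + 204 min = 1:15 PM.

1:15 PM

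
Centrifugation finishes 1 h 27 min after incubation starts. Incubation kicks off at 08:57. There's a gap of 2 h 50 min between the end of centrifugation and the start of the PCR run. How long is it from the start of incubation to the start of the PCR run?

4 h 17 min

Centrifugation ends at 08:57 + 87 min = 10:24.
The PCR run starts at 10:24 + 170 min = 13:14.
From 08:57 to 13:14 is 4 h 17 min.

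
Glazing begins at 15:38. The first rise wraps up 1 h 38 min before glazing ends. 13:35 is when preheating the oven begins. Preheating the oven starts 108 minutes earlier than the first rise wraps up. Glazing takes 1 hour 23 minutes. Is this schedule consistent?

Yes

Glazing ends at 15:38 + 83 min = 17:01.
The first rise ends at 17:01 − 98 min = 15:23.
Preheating the oven starts at 15:23 − 108 min = 13:35.
That matches the stated 13:35, so the schedule is consistent.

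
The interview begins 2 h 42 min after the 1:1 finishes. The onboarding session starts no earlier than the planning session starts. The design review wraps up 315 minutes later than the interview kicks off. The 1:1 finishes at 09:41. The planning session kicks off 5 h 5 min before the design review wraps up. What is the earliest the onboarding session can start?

12:33

The interview starts at 09:41 + 162 min = 12:23.
The design review ends at 12:23 + 315 min = 17:38.
The planning session starts at 17:38 − 305 min = 12:33.
The onboarding session is bounded by the planning session, so the earliest it can start is 12:33.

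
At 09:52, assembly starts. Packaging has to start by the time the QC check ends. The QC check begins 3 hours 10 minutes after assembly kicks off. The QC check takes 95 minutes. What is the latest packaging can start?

The QC check starts at 09:52 + 190 min = 13:02.
The QC check ends at 13:02 + 95 min = 14:37.
Packaging is bounded by the QC check, so the latest it can start is 14:37.

14:37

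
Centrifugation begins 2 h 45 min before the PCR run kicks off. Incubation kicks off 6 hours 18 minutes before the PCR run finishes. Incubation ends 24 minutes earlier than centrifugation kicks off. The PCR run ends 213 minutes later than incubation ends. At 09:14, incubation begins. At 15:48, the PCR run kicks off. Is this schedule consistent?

No

Centrifugation starts at 15:48 − 165 min = 13:03.
Incubation ends at 13:03 − 24 min = 12:39.
The PCR run ends at 12:39 + 213 min = 16:12.
Incubation starts at 16:12 − 378 min = 09:54.
But incubation is also said to start at 09:14 — a 40-minute conflict.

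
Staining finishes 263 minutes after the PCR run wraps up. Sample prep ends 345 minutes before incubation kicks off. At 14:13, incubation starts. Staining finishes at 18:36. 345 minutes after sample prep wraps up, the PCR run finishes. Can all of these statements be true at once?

Sample prep ends at 14:13 − 345 min = 08:28.
The PCR run ends at 08:28 + 345 min = 14:13.
Staining ends at 14:13 + 263 min = 18:36.
That matches the stated 18:36, so the schedule is consistent.

Yes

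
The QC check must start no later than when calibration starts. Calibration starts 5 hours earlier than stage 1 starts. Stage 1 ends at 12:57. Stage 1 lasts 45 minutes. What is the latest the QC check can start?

07:12

Stage 1 starts at 12:57 − 45 min = 12:12.
Calibration starts at 12:12 − 300 min = 07:12.
The QC check is bounded by calibration, so the latest it can start is 07:12.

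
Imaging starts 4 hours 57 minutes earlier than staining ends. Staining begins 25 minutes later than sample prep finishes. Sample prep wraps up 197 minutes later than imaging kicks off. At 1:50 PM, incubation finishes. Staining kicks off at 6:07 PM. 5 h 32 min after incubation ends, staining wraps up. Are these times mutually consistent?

Staining ends at 1:50 PM + 332 min = 7:22 PM.
Imaging starts at 7:22 PM − 297 min = 2:25 PM.
Sample prep ends at 2:25 PM + 197 min = 5:42 PM.
Staining starts at 5:42 PM + 25 min = 6:07 PM.
That matches the stated 6:07 PM, so the schedule is consistent.

Yes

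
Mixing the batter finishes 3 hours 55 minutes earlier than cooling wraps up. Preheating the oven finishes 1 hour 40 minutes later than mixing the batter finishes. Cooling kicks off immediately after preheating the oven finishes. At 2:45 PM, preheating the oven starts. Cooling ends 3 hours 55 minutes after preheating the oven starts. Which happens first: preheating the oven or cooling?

Cooling ends at 2:45 PM + 235 min = 6:40 PM.
Mixing the batter ends at 6:40 PM − 235 min = 2:45 PM.
Preheating the oven ends at 2:45 PM + 100 min = 4:25 PM.
So cooling starts at 4:25 PM.
Preheating the oven starts at 2:45 PM and cooling starts at 4:25 PM, so preheating the oven is first.

preheating the oven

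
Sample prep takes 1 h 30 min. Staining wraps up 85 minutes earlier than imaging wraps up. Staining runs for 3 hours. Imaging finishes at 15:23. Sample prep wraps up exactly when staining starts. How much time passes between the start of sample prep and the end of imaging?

Staining ends at 15:23 − 85 min = 13:58.
Staining starts at 13:58 − 180 min = 10:58.
So sample prep ends at 10:58.
Sample prep starts at 10:58 − 90 min = 09:28.
From 09:28 to 15:23 is 355 minutes.

355 minutes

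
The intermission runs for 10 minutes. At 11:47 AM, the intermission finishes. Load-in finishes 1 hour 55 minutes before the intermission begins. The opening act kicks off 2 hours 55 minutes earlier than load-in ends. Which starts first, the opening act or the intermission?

The intermission starts at 11:47 AM − 10 min = 11:37 AM.
Load-in ends at 11:37 AM − 115 min = 9:42 AM.
The opening act starts at 9:42 AM − 175 min = 6:47 AM.
The opening act starts at 6:47 AM and the intermission starts at 11:37 AM, so the opening act is first.

the opening act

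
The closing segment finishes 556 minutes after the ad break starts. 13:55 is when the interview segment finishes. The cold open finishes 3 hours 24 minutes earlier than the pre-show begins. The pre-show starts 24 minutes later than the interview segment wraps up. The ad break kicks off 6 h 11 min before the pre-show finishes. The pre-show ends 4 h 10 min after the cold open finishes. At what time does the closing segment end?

The pre-show starts at 13:55 + 24 min = 14:19.
The cold open ends at 14:19 − 204 min = 10:55.
The pre-show ends at 10:55 + 250 min = 15:05.
The ad break starts at 15:05 − 371 min = 08:54.
The closing segment ends at 08:54 + 556 min = 18:10.

18:10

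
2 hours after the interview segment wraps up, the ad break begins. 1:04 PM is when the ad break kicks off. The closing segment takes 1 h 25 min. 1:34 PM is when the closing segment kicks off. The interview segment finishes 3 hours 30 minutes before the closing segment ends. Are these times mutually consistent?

No

The closing segment ends at 1:34 PM + 85 min = 2:59 PM.
The interview segment ends at 2:59 PM − 210 min = 11:29 AM.
The ad break starts at 11:29 AM + 120 min = 1:29 PM.
But the ad break is also said to start at 1:04 PM — a 25-minute conflict.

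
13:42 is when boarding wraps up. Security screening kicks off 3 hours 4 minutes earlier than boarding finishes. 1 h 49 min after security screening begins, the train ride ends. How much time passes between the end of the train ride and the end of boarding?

Security screening starts at 13:42 − 184 min = 10:38.
The train ride ends at 10:38 + 109 min = 12:27.
From 12:27 to 13:42 is 75 minutes.

75 minutes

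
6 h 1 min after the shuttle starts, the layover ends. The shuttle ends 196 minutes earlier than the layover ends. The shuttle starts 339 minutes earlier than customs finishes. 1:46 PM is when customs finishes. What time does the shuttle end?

10:52 AM

The shuttle starts at 1:46 PM − 339 min = 8:07 AM.
The layover ends at 8:07 AM + 361 min = 2:08 PM.
The shuttle ends at 2:08 PM − 196 min = 10:52 AM.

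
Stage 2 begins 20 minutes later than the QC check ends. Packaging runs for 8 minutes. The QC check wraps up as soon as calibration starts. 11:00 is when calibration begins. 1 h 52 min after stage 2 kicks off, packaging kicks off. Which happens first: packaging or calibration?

calibration

The QC check ends at 11:00.
Stage 2 starts at 11:00 + 20 min = 11:20.
Packaging starts at 11:20 + 112 min = 13:12.
Packaging starts at 13:12 and calibration starts at 11:00, so calibration is first.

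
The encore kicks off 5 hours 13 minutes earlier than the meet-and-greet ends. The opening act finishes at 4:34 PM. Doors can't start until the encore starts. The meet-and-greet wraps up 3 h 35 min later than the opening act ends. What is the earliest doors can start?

2:56 PM

The meet-and-greet ends at 4:34 PM + 215 min = 8:09 PM.
The encore starts at 8:09 PM − 313 min = 2:56 PM.
Doors is bounded by the encore, so the earliest it can start is 2:56 PM.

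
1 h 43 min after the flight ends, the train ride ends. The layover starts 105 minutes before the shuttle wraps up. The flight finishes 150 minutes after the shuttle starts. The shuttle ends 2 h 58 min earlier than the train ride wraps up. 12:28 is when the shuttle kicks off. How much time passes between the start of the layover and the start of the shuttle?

The flight ends at 12:28 + 150 min = 14:58.
The train ride ends at 14:58 + 103 min = 16:41.
The shuttle ends at 16:41 − 178 min = 13:43.
The layover starts at 13:43 − 105 min = 11:58.
From 11:58 to 12:28 is half an hour.

half an hour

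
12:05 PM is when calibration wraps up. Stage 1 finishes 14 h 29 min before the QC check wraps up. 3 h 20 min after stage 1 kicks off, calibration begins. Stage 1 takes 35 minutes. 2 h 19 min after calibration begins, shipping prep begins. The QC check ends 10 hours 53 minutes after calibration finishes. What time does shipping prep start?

1:33 PM

The QC check ends at 12:05 PM + 653 min = 10:58 PM.
Stage 1 ends at 10:58 PM − 869 min = 8:29 AM.
Stage 1 starts at 8:29 AM − 35 min = 7:54 AM.
Calibration starts at 7:54 AM + 200 min = 11:14 AM.
Shipping prep starts at 11:14 AM + 139 min = 1:33 PM.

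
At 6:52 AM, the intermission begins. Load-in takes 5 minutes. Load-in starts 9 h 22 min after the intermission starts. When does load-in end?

Load-in starts at 6:52 AM + 562 min = 4:14 PM.
Load-in ends at 4:14 PM + 5 min = 4:19 PM.

4:19 PM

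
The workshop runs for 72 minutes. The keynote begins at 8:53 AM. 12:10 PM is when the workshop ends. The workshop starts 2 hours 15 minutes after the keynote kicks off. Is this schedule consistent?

No

The workshop starts at 8:53 AM + 135 min = 11:08 AM.
The workshop ends at 11:08 AM + 72 min = 12:20 PM.
But the workshop is also said to end at 12:10 PM — a 10-minute conflict.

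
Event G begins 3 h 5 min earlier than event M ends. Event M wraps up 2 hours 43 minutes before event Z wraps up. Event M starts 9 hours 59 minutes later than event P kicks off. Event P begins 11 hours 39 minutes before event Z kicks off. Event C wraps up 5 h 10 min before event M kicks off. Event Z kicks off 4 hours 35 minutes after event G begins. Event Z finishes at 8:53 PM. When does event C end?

Event M ends at 8:53 PM − 163 min = 6:10 PM.
Event G starts at 6:10 PM − 185 min = 3:05 PM.
Event Z starts at 3:05 PM + 275 min = 7:40 PM.
Event P starts at 7:40 PM − 699 min = 8:01 AM.
Event M starts at 8:01 AM + 599 min = 6:00 PM.
Event C ends at 6:00 PM − 310 min = 12:50 PM.

12:50 PM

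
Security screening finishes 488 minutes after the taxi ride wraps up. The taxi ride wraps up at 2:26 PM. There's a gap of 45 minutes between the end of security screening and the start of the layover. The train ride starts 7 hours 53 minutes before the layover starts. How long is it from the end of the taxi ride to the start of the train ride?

Security screening ends at 2:26 PM + 488 min = 10:34 PM.
The layover starts at 10:34 PM + 45 min = 11:19 PM.
The train ride starts at 11:19 PM − 473 min = 3:26 PM.
From 2:26 PM to 3:26 PM is 1 hour.

1 hour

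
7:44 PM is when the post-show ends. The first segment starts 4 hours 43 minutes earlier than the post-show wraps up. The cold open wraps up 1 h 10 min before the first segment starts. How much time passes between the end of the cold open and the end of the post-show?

5 hours 53 minutes

The first segment starts at 7:44 PM − 283 min = 3:01 PM.
The cold open ends at 3:01 PM − 70 min = 1:51 PM.
From 1:51 PM to 7:44 PM is 5 hours 53 minutes.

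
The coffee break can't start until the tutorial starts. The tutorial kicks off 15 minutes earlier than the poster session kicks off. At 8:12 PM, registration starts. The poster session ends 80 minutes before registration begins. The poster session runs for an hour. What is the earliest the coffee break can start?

5:37 PM

The poster session ends at 8:12 PM − 80 min = 6:52 PM.
The poster session starts at 6:52 PM − 60 min = 5:52 PM.
The tutorial starts at 5:52 PM − 15 min = 5:37 PM.
The coffee break is bounded by the tutorial, so the earliest it can start is 5:37 PM.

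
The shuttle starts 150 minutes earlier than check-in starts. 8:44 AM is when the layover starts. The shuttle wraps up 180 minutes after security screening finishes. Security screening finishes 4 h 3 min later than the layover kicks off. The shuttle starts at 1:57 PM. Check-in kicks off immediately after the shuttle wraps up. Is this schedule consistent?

Security screening ends at 8:44 AM + 243 min = 12:47 PM.
The shuttle ends at 12:47 PM + 180 min = 3:47 PM.
So check-in starts at 3:47 PM.
The shuttle starts at 3:47 PM − 150 min = 1:17 PM.
But the shuttle is also said to start at 1:57 PM — a 40-minute conflict.

No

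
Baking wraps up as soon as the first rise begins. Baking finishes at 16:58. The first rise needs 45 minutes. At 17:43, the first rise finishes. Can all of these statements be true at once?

Yes

The first rise starts at 17:43 − 45 min = 16:58.
So baking ends at 16:58.
That matches the stated 16:58, so the schedule is consistent.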